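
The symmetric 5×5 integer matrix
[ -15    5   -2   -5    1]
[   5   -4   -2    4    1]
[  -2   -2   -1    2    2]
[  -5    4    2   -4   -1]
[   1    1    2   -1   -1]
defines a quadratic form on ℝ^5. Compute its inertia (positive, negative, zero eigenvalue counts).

Answer: (1, 3, 1)

Derivation:
step 0: pivot -15 → sign −
step 1: pivot -7/3 → sign −
step 2: pivot 81/35 → sign +
step 3: pivot -2/9 → sign −
step 4: row/col 4 already zero → sign 0
signature = (1, 3, 1)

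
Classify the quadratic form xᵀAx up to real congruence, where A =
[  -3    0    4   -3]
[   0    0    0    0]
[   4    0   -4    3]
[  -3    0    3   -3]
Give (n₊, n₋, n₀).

step 0: pivot -3 → sign −
step 1: pivot 4/3 → sign +
step 2: pivot -3/4 → sign −
step 3: row/col 3 already zero → sign 0
signature = (1, 2, 1)

Answer: (1, 2, 1)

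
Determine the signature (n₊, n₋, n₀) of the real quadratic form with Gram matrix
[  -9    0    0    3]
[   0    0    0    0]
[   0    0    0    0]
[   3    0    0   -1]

step 0: pivot -9 → sign −
step 1: row/col 1 already zero → sign 0
step 2: row/col 2 already zero → sign 0
step 3: row/col 3 already zero → sign 0
signature = (0, 1, 3)

Answer: (0, 1, 3)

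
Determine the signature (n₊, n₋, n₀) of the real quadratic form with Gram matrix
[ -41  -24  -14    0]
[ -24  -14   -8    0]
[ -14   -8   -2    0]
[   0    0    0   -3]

step 0: pivot -41 → sign −
step 1: pivot 2/41 → sign +
step 2: pivot 2 → sign +
step 3: pivot -3 → sign −
signature = (2, 2, 0)

Answer: (2, 2, 0)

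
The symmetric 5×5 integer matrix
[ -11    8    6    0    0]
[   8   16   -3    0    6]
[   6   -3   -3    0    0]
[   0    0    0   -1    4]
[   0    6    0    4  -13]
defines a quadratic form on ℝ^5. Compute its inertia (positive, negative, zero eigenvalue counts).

step 0: pivot -11 → sign −
step 1: pivot 240/11 → sign +
step 2: pivot 3/16 → sign +
step 3: pivot -1 → sign −
step 4: pivot 3/5 → sign +
signature = (3, 2, 0)

Answer: (3, 2, 0)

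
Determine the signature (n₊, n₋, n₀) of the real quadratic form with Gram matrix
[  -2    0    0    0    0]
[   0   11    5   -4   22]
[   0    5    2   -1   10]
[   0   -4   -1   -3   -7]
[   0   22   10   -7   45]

Answer: (2, 3, 0)

Derivation:
step 0: pivot -2 → sign −
step 1: pivot 11 → sign +
step 2: pivot -3/11 → sign −
step 3: pivot -2 → sign −
step 4: pivot 3/2 → sign +
signature = (2, 3, 0)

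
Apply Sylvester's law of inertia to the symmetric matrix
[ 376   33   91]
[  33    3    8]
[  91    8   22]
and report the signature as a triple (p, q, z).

Answer: (2, 1, 0)

Derivation:
step 0: pivot 376 → sign +
step 1: pivot 39/376 → sign +
step 2: pivot -1/39 → sign −
signature = (2, 1, 0)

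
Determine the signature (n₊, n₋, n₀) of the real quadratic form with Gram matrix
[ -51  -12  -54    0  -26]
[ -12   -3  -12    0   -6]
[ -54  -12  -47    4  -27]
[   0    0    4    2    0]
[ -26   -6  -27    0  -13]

step 0: pivot -51 → sign −
step 1: pivot -3/17 → sign −
step 2: pivot 13 → sign +
step 3: pivot 10/13 → sign +
step 4: pivot 2/15 → sign +
signature = (3, 2, 0)

Answer: (3, 2, 0)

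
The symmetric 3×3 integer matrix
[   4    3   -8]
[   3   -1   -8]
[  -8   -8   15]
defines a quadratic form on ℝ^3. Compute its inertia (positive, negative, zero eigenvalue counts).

step 0: pivot 4 → sign +
step 1: pivot -13/4 → sign −
step 2: pivot 3/13 → sign +
signature = (2, 1, 0)

Answer: (2, 1, 0)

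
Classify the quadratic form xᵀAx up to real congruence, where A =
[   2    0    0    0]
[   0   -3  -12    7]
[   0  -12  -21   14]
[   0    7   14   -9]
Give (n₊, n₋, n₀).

Answer: (3, 1, 0)

Derivation:
step 0: pivot 2 → sign +
step 1: pivot -3 → sign −
step 2: pivot 27 → sign +
step 3: pivot 2/27 → sign +
signature = (3, 1, 0)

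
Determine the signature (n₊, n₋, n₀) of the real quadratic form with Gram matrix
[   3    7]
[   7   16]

step 0: pivot 3 → sign +
step 1: pivot -1/3 → sign −
signature = (1, 1, 0)

Answer: (1, 1, 0)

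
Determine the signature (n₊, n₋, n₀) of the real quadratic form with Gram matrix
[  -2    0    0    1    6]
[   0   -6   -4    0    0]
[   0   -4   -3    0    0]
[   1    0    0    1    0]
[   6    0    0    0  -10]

Answer: (2, 3, 0)

Derivation:
step 0: pivot -2 → sign −
step 1: pivot -6 → sign −
step 2: pivot -1/3 → sign −
step 3: pivot 3/2 → sign +
step 4: pivot 2 → sign +
signature = (2, 3, 0)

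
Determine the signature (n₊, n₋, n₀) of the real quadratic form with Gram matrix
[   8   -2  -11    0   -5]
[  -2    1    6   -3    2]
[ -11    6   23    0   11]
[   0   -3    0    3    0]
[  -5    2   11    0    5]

step 0: pivot 8 → sign +
step 1: pivot 1/2 → sign +
step 2: pivot -53/4 → sign −
step 3: pivot 726/53 → sign +
step 4: pivot -6/121 → sign −
signature = (3, 2, 0)

Answer: (3, 2, 0)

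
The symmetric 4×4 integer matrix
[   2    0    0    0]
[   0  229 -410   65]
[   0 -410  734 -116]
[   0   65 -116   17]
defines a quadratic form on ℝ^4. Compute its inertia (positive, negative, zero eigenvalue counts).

Answer: (3, 1, 0)

Derivation:
step 0: pivot 2 → sign +
step 1: pivot 229 → sign +
step 2: pivot -14/229 → sign −
step 3: pivot 6/7 → sign +
signature = (3, 1, 0)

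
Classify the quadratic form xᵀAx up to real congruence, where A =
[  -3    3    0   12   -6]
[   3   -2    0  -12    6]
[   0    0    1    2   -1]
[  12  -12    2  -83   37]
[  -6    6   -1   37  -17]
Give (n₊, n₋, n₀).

Answer: (2, 3, 0)

Derivation:
step 0: pivot -3 → sign −
step 1: pivot 1 → sign +
step 2: pivot 1 → sign +
step 3: pivot -39 → sign −
step 4: pivot -3/13 → sign −
signature = (2, 3, 0)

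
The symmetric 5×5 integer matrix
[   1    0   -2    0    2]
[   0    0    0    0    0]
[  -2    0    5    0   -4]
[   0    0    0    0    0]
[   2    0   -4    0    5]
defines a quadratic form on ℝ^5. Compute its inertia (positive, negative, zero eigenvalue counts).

Answer: (3, 0, 2)

Derivation:
step 0: pivot 1 → sign +
step 1: pivot 1 → sign +
step 2: pivot 1 → sign +
step 3: row/col 3 already zero → sign 0
step 4: row/col 4 already zero → sign 0
signature = (3, 0, 2)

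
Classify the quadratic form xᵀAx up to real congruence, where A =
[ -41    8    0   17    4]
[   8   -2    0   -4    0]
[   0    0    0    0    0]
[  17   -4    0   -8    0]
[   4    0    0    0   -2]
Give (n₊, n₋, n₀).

step 0: pivot -41 → sign −
step 1: pivot -18/41 → sign −
step 2: pivot 1/9 → sign +
step 3: pivot -2 → sign −
step 4: row/col 4 already zero → sign 0
signature = (1, 3, 1)

Answer: (1, 3, 1)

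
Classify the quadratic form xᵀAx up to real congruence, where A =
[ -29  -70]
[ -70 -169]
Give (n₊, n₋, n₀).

Answer: (0, 2, 0)

Derivation:
step 0: pivot -29 → sign −
step 1: pivot -1/29 → sign −
signature = (0, 2, 0)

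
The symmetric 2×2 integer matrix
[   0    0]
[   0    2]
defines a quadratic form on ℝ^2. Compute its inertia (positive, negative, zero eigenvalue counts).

Answer: (1, 0, 1)

Derivation:
step 0: pivot 2 → sign +
step 1: row/col 1 already zero → sign 0
signature = (1, 0, 1)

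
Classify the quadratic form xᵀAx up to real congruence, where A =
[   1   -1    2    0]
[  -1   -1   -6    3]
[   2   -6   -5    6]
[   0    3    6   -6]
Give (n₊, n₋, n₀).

step 0: pivot 1 → sign +
step 1: pivot -2 → sign −
step 2: pivot -1 → sign −
step 3: pivot -3/2 → sign −
signature = (1, 3, 0)

Answer: (1, 3, 0)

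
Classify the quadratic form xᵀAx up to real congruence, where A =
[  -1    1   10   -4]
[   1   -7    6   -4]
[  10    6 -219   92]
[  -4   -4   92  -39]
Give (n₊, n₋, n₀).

step 0: pivot -1 → sign −
step 1: pivot -6 → sign −
step 2: pivot -229/3 → sign −
step 3: pivot -3/229 → sign −
signature = (0, 4, 0)

Answer: (0, 4, 0)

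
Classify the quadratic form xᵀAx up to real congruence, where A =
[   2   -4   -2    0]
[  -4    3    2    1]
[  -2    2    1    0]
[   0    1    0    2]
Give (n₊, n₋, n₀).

step 0: pivot 2 → sign +
step 1: pivot -5 → sign −
step 2: pivot -1/5 → sign −
step 3: pivot 3 → sign +
signature = (2, 2, 0)

Answer: (2, 2, 0)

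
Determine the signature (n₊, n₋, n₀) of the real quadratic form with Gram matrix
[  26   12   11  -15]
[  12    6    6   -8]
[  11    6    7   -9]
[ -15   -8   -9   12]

step 0: pivot 26 → sign +
step 1: pivot 6/13 → sign +
step 2: pivot 1/2 → sign +
step 3: pivot 1/3 → sign +
signature = (4, 0, 0)

Answer: (4, 0, 0)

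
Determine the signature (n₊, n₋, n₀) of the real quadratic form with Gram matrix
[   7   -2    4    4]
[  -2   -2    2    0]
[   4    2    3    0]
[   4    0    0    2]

Answer: (3, 1, 0)

Derivation:
step 0: pivot 7 → sign +
step 1: pivot -18/7 → sign −
step 2: pivot 41/9 → sign +
step 3: pivot 2/41 → sign +
signature = (3, 1, 0)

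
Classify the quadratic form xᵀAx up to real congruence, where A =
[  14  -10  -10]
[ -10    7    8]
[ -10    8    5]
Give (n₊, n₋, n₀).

Answer: (2, 1, 0)

Derivation:
step 0: pivot 14 → sign +
step 1: pivot -1/7 → sign −
step 2: pivot 3 → sign +
signature = (2, 1, 0)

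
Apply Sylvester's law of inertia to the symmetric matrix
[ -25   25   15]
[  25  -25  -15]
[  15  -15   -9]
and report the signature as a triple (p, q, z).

step 0: pivot -25 → sign −
step 1: row/col 1 already zero → sign 0
step 2: row/col 2 already zero → sign 0
signature = (0, 1, 2)

Answer: (0, 1, 2)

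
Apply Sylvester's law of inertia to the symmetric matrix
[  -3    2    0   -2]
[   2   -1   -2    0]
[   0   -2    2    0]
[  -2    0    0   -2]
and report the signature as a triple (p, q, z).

Answer: (2, 2, 0)

Derivation:
step 0: pivot -3 → sign −
step 1: pivot 1/3 → sign +
step 2: pivot -10 → sign −
step 3: pivot 2/5 → sign +
signature = (2, 2, 0)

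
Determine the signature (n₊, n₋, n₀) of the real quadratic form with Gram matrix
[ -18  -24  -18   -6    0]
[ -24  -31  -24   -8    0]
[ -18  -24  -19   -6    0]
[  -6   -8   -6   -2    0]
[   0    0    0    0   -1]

step 0: pivot -18 → sign −
step 1: pivot 1 → sign +
step 2: pivot -1 → sign −
step 3: pivot -1 → sign −
step 4: row/col 4 already zero → sign 0
signature = (1, 3, 1)

Answer: (1, 3, 1)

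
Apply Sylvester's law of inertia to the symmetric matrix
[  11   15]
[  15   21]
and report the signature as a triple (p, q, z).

Answer: (2, 0, 0)

Derivation:
step 0: pivot 11 → sign +
step 1: pivot 6/11 → sign +
signature = (2, 0, 0)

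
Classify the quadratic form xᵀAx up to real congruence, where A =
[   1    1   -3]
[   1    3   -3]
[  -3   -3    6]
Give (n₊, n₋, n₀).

Answer: (2, 1, 0)

Derivation:
step 0: pivot 1 → sign +
step 1: pivot 2 → sign +
step 2: pivot -3 → sign −
signature = (2, 1, 0)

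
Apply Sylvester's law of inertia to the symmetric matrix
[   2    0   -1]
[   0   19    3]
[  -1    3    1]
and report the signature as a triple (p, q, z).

Answer: (3, 0, 0)

Derivation:
step 0: pivot 2 → sign +
step 1: pivot 19 → sign +
step 2: pivot 1/38 → sign +
signature = (3, 0, 0)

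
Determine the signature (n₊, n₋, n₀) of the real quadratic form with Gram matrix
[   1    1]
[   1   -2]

Answer: (1, 1, 0)

Derivation:
step 0: pivot 1 → sign +
step 1: pivot -3 → sign −
signature = (1, 1, 0)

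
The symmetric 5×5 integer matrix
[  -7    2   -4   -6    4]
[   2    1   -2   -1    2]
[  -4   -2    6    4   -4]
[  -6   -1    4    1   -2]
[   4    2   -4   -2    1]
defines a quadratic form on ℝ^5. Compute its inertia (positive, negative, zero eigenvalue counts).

Answer: (2, 3, 0)

Derivation:
step 0: pivot -7 → sign −
step 1: pivot 11/7 → sign +
step 2: pivot 2 → sign +
step 3: pivot -6/11 → sign −
step 4: pivot -3 → sign −
signature = (2, 3, 0)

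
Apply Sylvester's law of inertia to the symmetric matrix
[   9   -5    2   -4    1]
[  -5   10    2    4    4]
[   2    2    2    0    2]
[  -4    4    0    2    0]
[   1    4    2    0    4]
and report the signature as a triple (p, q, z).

Answer: (4, 1, 0)

Derivation:
step 0: pivot 9 → sign +
step 1: pivot 65/9 → sign +
step 2: pivot 14/65 → sign +
step 3: pivot -2/7 → sign −
step 4: pivot 2 → sign +
signature = (4, 1, 0)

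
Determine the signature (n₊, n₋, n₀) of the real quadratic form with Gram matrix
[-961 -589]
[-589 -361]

step 0: pivot -961 → sign −
step 1: row/col 1 already zero → sign 0
signature = (0, 1, 1)

Answer: (0, 1, 1)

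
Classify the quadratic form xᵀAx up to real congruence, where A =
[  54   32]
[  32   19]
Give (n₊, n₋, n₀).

Answer: (2, 0, 0)

Derivation:
step 0: pivot 54 → sign +
step 1: pivot 1/27 → sign +
signature = (2, 0, 0)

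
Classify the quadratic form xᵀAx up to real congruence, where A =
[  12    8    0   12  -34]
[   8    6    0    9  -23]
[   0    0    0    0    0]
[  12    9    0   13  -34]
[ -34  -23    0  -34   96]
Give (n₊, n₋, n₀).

step 0: pivot 12 → sign +
step 1: pivot 2/3 → sign +
step 2: pivot -1/2 → sign −
step 3: row/col 3 already zero → sign 0
step 4: row/col 4 already zero → sign 0
signature = (2, 1, 2)

Answer: (2, 1, 2)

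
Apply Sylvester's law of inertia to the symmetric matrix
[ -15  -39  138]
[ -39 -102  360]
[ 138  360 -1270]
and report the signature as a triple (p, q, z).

step 0: pivot -15 → sign −
step 1: pivot -3/5 → sign −
step 2: pivot 2 → sign +
signature = (1, 2, 0)

Answer: (1, 2, 0)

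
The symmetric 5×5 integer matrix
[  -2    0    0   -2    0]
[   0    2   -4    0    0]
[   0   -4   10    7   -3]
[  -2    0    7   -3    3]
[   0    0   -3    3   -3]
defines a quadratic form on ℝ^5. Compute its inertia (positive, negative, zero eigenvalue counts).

step 0: pivot -2 → sign −
step 1: pivot 2 → sign +
step 2: pivot 2 → sign +
step 3: pivot -51/2 → sign −
step 4: pivot -6/17 → sign −
signature = (2, 3, 0)

Answer: (2, 3, 0)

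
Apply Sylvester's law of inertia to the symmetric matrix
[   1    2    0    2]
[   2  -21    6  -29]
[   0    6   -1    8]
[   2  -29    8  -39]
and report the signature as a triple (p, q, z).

step 0: pivot 1 → sign +
step 1: pivot -25 → sign −
step 2: pivot 11/25 → sign +
step 3: pivot 6/11 → sign +
signature = (3, 1, 0)

Answer: (3, 1, 0)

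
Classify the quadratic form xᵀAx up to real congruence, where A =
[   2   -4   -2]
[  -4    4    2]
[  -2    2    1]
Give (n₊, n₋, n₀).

Answer: (1, 1, 1)

Derivation:
step 0: pivot 2 → sign +
step 1: pivot -4 → sign −
step 2: row/col 2 already zero → sign 0
signature = (1, 1, 1)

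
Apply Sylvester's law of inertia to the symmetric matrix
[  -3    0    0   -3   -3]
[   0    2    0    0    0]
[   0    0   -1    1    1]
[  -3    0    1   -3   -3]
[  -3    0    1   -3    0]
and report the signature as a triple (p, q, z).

Answer: (3, 2, 0)

Derivation:
step 0: pivot -3 → sign −
step 1: pivot 2 → sign +
step 2: pivot -1 → sign −
step 3: pivot 1 → sign +
step 4: pivot 3 → sign +
signature = (3, 2, 0)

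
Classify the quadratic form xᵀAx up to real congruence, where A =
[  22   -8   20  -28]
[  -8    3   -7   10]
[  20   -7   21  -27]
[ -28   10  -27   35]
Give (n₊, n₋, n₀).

step 0: pivot 22 → sign +
step 1: pivot 1/11 → sign +
step 2: pivot 2 → sign +
step 3: pivot -3/2 → sign −
signature = (3, 1, 0)

Answer: (3, 1, 0)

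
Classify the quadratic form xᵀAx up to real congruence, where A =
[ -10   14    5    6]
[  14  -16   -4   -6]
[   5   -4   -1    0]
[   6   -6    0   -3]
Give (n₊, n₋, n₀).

step 0: pivot -10 → sign −
step 1: pivot 18/5 → sign +
step 2: pivot -1 → sign −
step 3: row/col 3 already zero → sign 0
signature = (1, 2, 1)

Answer: (1, 2, 1)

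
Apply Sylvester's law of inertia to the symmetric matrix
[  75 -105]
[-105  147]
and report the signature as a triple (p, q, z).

step 0: pivot 75 → sign +
step 1: row/col 1 already zero → sign 0
signature = (1, 0, 1)

Answer: (1, 0, 1)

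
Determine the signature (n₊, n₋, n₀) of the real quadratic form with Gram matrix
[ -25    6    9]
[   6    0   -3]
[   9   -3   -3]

step 0: pivot -25 → sign −
step 1: pivot 36/25 → sign +
step 2: pivot -1/4 → sign −
signature = (1, 2, 0)

Answer: (1, 2, 0)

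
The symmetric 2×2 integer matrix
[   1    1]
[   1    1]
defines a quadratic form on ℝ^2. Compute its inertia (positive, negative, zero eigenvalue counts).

Answer: (1, 0, 1)

Derivation:
step 0: pivot 1 → sign +
step 1: row/col 1 already zero → sign 0
signature = (1, 0, 1)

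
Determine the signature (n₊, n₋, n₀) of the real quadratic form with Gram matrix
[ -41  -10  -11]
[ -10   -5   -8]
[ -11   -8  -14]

Answer: (0, 3, 0)

Derivation:
step 0: pivot -41 → sign −
step 1: pivot -105/41 → sign −
step 2: pivot -1/105 → sign −
signature = (0, 3, 0)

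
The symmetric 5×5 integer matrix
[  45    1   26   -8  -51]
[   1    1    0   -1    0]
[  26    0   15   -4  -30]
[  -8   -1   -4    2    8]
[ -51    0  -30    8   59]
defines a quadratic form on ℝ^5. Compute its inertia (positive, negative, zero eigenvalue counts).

Answer: (2, 2, 1)

Derivation:
step 0: pivot 45 → sign +
step 1: pivot 44/45 → sign +
step 2: pivot -4/11 → sign −
step 3: pivot -1/16 → sign −
step 4: row/col 4 already zero → sign 0
signature = (2, 2, 1)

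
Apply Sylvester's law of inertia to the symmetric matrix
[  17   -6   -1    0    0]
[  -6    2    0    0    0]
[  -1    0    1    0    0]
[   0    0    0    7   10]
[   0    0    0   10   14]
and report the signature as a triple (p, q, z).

Answer: (3, 2, 0)

Derivation:
step 0: pivot 17 → sign +
step 1: pivot -2/17 → sign −
step 2: pivot 2 → sign +
step 3: pivot 7 → sign +
step 4: pivot -2/7 → sign −
signature = (3, 2, 0)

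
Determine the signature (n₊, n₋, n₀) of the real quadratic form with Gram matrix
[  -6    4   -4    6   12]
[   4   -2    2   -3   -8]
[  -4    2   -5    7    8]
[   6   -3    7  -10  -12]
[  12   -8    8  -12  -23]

step 0: pivot -6 → sign −
step 1: pivot 2/3 → sign +
step 2: pivot -3 → sign −
step 3: pivot -1/6 → sign −
step 4: pivot 1 → sign +
signature = (2, 3, 0)

Answer: (2, 3, 0)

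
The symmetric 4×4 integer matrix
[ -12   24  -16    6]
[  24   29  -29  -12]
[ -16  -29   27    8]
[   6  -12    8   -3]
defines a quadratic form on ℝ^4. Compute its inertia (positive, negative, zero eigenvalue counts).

Answer: (2, 1, 1)

Derivation:
step 0: pivot -12 → sign −
step 1: pivot 77 → sign +
step 2: pivot 2/231 → sign +
step 3: row/col 3 already zero → sign 0
signature = (2, 1, 1)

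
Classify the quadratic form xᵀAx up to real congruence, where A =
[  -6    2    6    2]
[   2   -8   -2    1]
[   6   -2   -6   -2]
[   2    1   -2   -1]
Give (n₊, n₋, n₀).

step 0: pivot -6 → sign −
step 1: pivot -22/3 → sign −
step 2: pivot 1/22 → sign +
step 3: row/col 3 already zero → sign 0
signature = (1, 2, 1)

Answer: (1, 2, 1)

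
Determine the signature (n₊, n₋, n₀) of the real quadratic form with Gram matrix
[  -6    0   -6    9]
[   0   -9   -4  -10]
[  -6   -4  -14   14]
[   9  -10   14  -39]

step 0: pivot -6 → sign −
step 1: pivot -9 → sign −
step 2: pivot -56/9 → sign −
step 3: pivot -3/56 → sign −
signature = (0, 4, 0)

Answer: (0, 4, 0)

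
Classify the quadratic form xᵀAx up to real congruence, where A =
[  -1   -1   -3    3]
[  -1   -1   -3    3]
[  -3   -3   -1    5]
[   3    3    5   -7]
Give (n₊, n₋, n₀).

step 0: pivot -1 → sign −
step 1: pivot 8 → sign +
step 2: row/col 2 already zero → sign 0
step 3: row/col 3 already zero → sign 0
signature = (1, 1, 2)

Answer: (1, 1, 2)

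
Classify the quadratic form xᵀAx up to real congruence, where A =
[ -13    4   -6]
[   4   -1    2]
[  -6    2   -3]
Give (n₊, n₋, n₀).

Answer: (1, 2, 0)

Derivation:
step 0: pivot -13 → sign −
step 1: pivot 3/13 → sign +
step 2: pivot -1/3 → sign −
signature = (1, 2, 0)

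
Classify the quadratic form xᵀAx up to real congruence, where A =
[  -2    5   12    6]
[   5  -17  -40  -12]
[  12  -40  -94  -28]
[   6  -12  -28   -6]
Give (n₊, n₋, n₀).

Answer: (2, 2, 0)

Derivation:
step 0: pivot -2 → sign −
step 1: pivot -9/2 → sign −
step 2: pivot 2/9 → sign +
step 3: pivot 6 → sign +
signature = (2, 2, 0)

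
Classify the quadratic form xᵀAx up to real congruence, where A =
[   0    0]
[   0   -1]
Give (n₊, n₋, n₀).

Answer: (0, 1, 1)

Derivation:
step 0: pivot -1 → sign −
step 1: row/col 1 already zero → sign 0
signature = (0, 1, 1)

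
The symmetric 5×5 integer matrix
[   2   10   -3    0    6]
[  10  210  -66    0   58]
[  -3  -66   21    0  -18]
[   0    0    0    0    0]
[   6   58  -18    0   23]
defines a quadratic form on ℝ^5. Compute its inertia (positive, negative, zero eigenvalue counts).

Answer: (4, 0, 1)

Derivation:
step 0: pivot 2 → sign +
step 1: pivot 160 → sign +
step 2: pivot 39/160 → sign +
step 3: pivot 1/13 → sign +
step 4: row/col 4 already zero → sign 0
signature = (4, 0, 1)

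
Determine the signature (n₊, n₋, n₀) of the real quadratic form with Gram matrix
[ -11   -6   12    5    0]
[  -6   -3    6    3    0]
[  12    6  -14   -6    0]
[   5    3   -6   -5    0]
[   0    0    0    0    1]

Answer: (2, 3, 0)

Derivation:
step 0: pivot -11 → sign −
step 1: pivot 3/11 → sign +
step 2: pivot -2 → sign −
step 3: pivot -3 → sign −
step 4: pivot 1 → sign +
signature = (2, 3, 0)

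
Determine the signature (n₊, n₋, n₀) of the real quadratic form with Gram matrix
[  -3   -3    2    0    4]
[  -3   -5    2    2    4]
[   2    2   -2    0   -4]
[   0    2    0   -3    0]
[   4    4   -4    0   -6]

step 0: pivot -3 → sign −
step 1: pivot -2 → sign −
step 2: pivot -2/3 → sign −
step 3: pivot -1 → sign −
step 4: pivot 2 → sign +
signature = (1, 4, 0)

Answer: (1, 4, 0)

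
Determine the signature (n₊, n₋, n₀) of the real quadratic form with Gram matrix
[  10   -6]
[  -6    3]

Answer: (1, 1, 0)

Derivation:
step 0: pivot 10 → sign +
step 1: pivot -3/5 → sign −
signature = (1, 1, 0)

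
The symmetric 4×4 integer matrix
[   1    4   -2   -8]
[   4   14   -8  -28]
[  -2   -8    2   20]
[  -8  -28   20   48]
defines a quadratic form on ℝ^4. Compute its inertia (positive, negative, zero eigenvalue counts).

step 0: pivot 1 → sign +
step 1: pivot -2 → sign −
step 2: pivot -2 → sign −
step 3: row/col 3 already zero → sign 0
signature = (1, 2, 1)

Answer: (1, 2, 1)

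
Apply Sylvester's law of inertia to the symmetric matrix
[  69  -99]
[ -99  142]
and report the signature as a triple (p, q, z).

Answer: (1, 1, 0)

Derivation:
step 0: pivot 69 → sign +
step 1: pivot -1/23 → sign −
signature = (1, 1, 0)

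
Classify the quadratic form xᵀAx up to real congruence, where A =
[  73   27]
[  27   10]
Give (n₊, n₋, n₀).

Answer: (2, 0, 0)

Derivation:
step 0: pivot 73 → sign +
step 1: pivot 1/73 → sign +
signature = (2, 0, 0)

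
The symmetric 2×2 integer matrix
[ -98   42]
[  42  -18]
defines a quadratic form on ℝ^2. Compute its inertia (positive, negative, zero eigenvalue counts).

step 0: pivot -98 → sign −
step 1: row/col 1 already zero → sign 0
signature = (0, 1, 1)

Answer: (0, 1, 1)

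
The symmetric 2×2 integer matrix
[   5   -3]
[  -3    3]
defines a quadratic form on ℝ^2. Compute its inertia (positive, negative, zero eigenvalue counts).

step 0: pivot 5 → sign +
step 1: pivot 6/5 → sign +
signature = (2, 0, 0)

Answer: (2, 0, 0)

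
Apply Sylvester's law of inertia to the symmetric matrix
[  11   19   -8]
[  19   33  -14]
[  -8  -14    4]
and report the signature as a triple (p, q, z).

step 0: pivot 11 → sign +
step 1: pivot 2/11 → sign +
step 2: pivot -2 → sign −
signature = (2, 1, 0)

Answer: (2, 1, 0)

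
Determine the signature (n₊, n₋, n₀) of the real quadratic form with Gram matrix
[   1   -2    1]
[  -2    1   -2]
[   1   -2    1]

step 0: pivot 1 → sign +
step 1: pivot -3 → sign −
step 2: row/col 2 already zero → sign 0
signature = (1, 1, 1)

Answer: (1, 1, 1)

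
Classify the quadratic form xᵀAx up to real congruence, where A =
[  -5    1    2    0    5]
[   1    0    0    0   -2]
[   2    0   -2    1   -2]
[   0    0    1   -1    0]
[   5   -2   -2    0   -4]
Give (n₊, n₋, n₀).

step 0: pivot -5 → sign −
step 1: pivot 1/5 → sign +
step 2: pivot -2 → sign −
step 3: pivot -1/2 → sign −
step 4: row/col 4 already zero → sign 0
signature = (1, 3, 1)

Answer: (1, 3, 1)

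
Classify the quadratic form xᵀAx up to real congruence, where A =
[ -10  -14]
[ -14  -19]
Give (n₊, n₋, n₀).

Answer: (1, 1, 0)

Derivation:
step 0: pivot -10 → sign −
step 1: pivot 3/5 → sign +
signature = (1, 1, 0)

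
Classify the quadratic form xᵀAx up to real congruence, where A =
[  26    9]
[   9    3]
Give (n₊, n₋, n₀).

step 0: pivot 26 → sign +
step 1: pivot -3/26 → sign −
signature = (1, 1, 0)

Answer: (1, 1, 0)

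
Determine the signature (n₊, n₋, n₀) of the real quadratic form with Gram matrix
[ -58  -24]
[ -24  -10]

Answer: (0, 2, 0)

Derivation:
step 0: pivot -58 → sign −
step 1: pivot -2/29 → sign −
signature = (0, 2, 0)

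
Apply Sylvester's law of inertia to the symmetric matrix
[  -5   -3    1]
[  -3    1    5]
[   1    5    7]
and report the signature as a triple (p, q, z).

step 0: pivot -5 → sign −
step 1: pivot 14/5 → sign +
step 2: pivot 2/7 → sign +
signature = (2, 1, 0)

Answer: (2, 1, 0)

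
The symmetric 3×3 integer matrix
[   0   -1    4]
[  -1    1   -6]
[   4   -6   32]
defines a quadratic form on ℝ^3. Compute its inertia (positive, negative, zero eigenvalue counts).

Answer: (1, 1, 1)

Derivation:
step 0: pivot 1 → sign +
step 1: pivot -1 → sign −
step 2: row/col 2 already zero → sign 0
signature = (1, 1, 1)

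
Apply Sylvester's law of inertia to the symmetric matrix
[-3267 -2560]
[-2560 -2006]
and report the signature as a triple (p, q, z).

step 0: pivot -3267 → sign −
step 1: pivot -2/3267 → sign −
signature = (0, 2, 0)

Answer: (0, 2, 0)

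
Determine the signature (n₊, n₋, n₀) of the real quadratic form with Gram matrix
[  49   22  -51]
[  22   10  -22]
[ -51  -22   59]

step 0: pivot 49 → sign +
step 1: pivot 6/49 → sign +
step 2: pivot -2/3 → sign −
signature = (2, 1, 0)

Answer: (2, 1, 0)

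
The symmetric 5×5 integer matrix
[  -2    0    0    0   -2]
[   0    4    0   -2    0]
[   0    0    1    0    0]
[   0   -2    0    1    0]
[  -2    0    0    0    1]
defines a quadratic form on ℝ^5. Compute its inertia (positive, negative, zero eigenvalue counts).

step 0: pivot -2 → sign −
step 1: pivot 4 → sign +
step 2: pivot 1 → sign +
step 3: pivot 3 → sign +
step 4: row/col 4 already zero → sign 0
signature = (3, 1, 1)

Answer: (3, 1, 1)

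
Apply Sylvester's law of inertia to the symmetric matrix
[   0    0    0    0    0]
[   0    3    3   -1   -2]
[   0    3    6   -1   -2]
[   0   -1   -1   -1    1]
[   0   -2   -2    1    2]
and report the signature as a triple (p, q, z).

Answer: (3, 1, 1)

Derivation:
step 0: pivot 3 → sign +
step 1: pivot 3 → sign +
step 2: pivot -4/3 → sign −
step 3: pivot 3/4 → sign +
step 4: row/col 4 already zero → sign 0
signature = (3, 1, 1)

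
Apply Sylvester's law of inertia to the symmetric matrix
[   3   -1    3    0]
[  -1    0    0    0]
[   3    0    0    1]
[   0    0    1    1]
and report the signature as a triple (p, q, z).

step 0: pivot 3 → sign +
step 1: pivot -1/3 → sign −
step 2: pivot 1 → sign +
step 3: pivot -1 → sign −
signature = (2, 2, 0)

Answer: (2, 2, 0)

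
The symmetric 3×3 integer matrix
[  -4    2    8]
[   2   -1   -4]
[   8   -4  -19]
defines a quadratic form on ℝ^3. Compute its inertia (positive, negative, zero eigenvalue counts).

Answer: (0, 2, 1)

Derivation:
step 0: pivot -4 → sign −
step 1: pivot -3 → sign −
step 2: row/col 2 already zero → sign 0
signature = (0, 2, 1)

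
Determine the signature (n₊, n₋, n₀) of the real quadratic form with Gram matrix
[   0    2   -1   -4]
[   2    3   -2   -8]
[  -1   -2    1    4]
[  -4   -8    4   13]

Answer: (1, 3, 0)

Derivation:
step 0: pivot 3 → sign +
step 1: pivot -4/3 → sign −
step 2: pivot -1/4 → sign −
step 3: pivot -3 → sign −
signature = (1, 3, 0)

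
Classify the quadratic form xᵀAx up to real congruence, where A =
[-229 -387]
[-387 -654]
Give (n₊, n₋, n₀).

step 0: pivot -229 → sign −
step 1: pivot 3/229 → sign +
signature = (1, 1, 0)

Answer: (1, 1, 0)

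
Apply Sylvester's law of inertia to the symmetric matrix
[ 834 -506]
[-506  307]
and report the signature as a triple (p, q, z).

Answer: (2, 0, 0)

Derivation:
step 0: pivot 834 → sign +
step 1: pivot 1/417 → sign +
signature = (2, 0, 0)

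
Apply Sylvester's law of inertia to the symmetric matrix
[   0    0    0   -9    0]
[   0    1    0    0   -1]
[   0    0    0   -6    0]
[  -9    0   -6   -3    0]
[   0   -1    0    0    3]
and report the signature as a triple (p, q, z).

Answer: (3, 1, 1)

Derivation:
step 0: pivot 1 → sign +
step 1: pivot -3 → sign −
step 2: pivot 12 → sign +
step 3: pivot 2 → sign +
step 4: row/col 4 already zero → sign 0
signature = (3, 1, 1)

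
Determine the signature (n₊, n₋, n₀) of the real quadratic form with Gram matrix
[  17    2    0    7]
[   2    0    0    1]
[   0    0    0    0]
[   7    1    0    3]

Answer: (2, 1, 1)

Derivation:
step 0: pivot 17 → sign +
step 1: pivot -4/17 → sign −
step 2: pivot 1/4 → sign +
step 3: row/col 3 already zero → sign 0
signature = (2, 1, 1)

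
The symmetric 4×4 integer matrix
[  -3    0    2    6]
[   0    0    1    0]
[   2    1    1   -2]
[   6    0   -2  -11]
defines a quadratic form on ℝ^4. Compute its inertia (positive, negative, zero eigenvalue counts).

step 0: pivot -3 → sign −
step 1: pivot 7/3 → sign +
step 2: pivot -3/7 → sign −
step 3: pivot 1 → sign +
signature = (2, 2, 0)

Answer: (2, 2, 0)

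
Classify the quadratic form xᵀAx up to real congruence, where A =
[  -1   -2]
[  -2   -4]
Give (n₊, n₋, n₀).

Answer: (0, 1, 1)

Derivation:
step 0: pivot -1 → sign −
step 1: row/col 1 already zero → sign 0
signature = (0, 1, 1)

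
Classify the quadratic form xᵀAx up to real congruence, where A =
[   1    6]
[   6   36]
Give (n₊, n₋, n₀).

Answer: (1, 0, 1)

Derivation:
step 0: pivot 1 → sign +
step 1: row/col 1 already zero → sign 0
signature = (1, 0, 1)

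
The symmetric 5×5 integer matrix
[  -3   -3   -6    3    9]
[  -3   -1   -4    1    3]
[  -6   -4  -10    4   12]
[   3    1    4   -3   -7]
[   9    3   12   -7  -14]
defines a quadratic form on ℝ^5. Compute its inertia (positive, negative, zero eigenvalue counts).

step 0: pivot -3 → sign −
step 1: pivot 2 → sign +
step 2: pivot -2 → sign −
step 3: pivot 3 → sign +
step 4: row/col 4 already zero → sign 0
signature = (2, 2, 1)

Answer: (2, 2, 1)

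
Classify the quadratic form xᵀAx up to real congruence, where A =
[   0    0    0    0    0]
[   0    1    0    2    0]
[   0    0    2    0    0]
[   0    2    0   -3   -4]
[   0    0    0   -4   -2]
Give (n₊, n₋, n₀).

Answer: (3, 1, 1)

Derivation:
step 0: pivot 1 → sign +
step 1: pivot 2 → sign +
step 2: pivot -7 → sign −
step 3: pivot 2/7 → sign +
step 4: row/col 4 already zero → sign 0
signature = (3, 1, 1)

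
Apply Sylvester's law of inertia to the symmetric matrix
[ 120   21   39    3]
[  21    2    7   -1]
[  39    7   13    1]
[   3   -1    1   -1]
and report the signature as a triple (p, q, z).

Answer: (3, 1, 0)

Derivation:
step 0: pivot 120 → sign +
step 1: pivot -67/40 → sign −
step 2: pivot 23/67 → sign +
step 3: pivot 6/23 → sign +
signature = (3, 1, 0)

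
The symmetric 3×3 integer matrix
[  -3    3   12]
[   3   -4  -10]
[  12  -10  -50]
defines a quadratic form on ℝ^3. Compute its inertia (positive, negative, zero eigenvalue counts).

step 0: pivot -3 → sign −
step 1: pivot -1 → sign −
step 2: pivot 2 → sign +
signature = (1, 2, 0)

Answer: (1, 2, 0)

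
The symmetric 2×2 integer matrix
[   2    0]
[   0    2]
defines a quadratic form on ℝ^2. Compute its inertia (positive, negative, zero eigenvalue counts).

Answer: (2, 0, 0)

Derivation:
step 0: pivot 2 → sign +
step 1: pivot 2 → sign +
signature = (2, 0, 0)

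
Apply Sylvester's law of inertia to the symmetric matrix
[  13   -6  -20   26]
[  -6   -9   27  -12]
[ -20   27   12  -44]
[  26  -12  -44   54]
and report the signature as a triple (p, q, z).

Answer: (3, 1, 0)

Derivation:
step 0: pivot 13 → sign +
step 1: pivot -153/13 → sign −
step 2: pivot 137/17 → sign +
step 3: pivot 2/137 → sign +
signature = (3, 1, 0)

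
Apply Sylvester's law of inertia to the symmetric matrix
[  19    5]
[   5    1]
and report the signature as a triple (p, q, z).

step 0: pivot 19 → sign +
step 1: pivot -6/19 → sign −
signature = (1, 1, 0)

Answer: (1, 1, 0)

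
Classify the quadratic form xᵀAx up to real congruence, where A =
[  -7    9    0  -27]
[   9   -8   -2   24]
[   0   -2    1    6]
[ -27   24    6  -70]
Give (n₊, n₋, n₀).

step 0: pivot -7 → sign −
step 1: pivot 25/7 → sign +
step 2: pivot -3/25 → sign −
step 3: pivot 2 → sign +
signature = (2, 2, 0)

Answer: (2, 2, 0)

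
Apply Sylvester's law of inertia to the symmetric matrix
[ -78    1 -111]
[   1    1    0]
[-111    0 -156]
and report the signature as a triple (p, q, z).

step 0: pivot -78 → sign −
step 1: pivot 79/78 → sign +
step 2: pivot -3/79 → sign −
signature = (1, 2, 0)

Answer: (1, 2, 0)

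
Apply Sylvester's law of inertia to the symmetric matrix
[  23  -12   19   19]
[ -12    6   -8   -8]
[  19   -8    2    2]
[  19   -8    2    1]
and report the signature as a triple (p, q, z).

step 0: pivot 23 → sign +
step 1: pivot -6/23 → sign −
step 2: pivot 1/3 → sign +
step 3: pivot -1 → sign −
signature = (2, 2, 0)

Answer: (2, 2, 0)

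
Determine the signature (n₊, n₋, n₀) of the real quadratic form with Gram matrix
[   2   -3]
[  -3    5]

Answer: (2, 0, 0)

Derivation:
step 0: pivot 2 → sign +
step 1: pivot 1/2 → sign +
signature = (2, 0, 0)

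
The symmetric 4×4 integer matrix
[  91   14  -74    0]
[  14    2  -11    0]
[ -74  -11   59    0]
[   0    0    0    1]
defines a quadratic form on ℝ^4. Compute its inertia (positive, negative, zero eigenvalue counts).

Answer: (2, 2, 0)

Derivation:
step 0: pivot 91 → sign +
step 1: pivot -2/13 → sign −
step 2: pivot -3/14 → sign −
step 3: pivot 1 → sign +
signature = (2, 2, 0)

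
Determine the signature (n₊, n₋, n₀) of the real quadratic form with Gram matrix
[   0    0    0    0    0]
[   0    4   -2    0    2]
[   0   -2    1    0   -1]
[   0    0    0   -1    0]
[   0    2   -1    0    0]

step 0: pivot 4 → sign +
step 1: pivot -1 → sign −
step 2: pivot -1 → sign −
step 3: row/col 3 already zero → sign 0
step 4: row/col 4 already zero → sign 0
signature = (1, 2, 2)

Answer: (1, 2, 2)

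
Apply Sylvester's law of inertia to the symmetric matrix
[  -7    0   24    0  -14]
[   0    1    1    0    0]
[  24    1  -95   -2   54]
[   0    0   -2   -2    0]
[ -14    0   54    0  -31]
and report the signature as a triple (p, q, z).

step 0: pivot -7 → sign −
step 1: pivot 1 → sign +
step 2: pivot -96/7 → sign −
step 3: pivot -41/24 → sign −
step 4: pivot 3/41 → sign +
signature = (2, 3, 0)

Answer: (2, 3, 0)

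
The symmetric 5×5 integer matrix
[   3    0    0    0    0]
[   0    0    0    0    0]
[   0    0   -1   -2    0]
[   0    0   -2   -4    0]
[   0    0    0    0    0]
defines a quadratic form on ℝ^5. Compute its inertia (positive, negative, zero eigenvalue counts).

Answer: (1, 1, 3)

Derivation:
step 0: pivot 3 → sign +
step 1: pivot -1 → sign −
step 2: row/col 2 already zero → sign 0
step 3: row/col 3 already zero → sign 0
step 4: row/col 4 already zero → sign 0
signature = (1, 1, 3)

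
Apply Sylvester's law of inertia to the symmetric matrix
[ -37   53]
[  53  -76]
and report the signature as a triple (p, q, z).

Answer: (0, 2, 0)

Derivation:
step 0: pivot -37 → sign −
step 1: pivot -3/37 → sign −
signature = (0, 2, 0)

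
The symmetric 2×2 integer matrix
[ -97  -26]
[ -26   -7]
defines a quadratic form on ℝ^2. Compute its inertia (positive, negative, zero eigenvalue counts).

step 0: pivot -97 → sign −
step 1: pivot -3/97 → sign −
signature = (0, 2, 0)

Answer: (0, 2, 0)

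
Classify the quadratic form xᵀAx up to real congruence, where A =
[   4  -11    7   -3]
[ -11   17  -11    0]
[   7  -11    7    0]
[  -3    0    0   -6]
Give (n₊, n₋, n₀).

step 0: pivot 4 → sign +
step 1: pivot -53/4 → sign −
step 2: pivot -6/53 → sign −
step 3: pivot -3 → sign −
signature = (1, 3, 0)

Answer: (1, 3, 0)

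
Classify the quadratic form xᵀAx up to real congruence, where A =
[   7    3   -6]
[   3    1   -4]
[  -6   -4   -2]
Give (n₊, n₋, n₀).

Answer: (1, 1, 1)

Derivation:
step 0: pivot 7 → sign +
step 1: pivot -2/7 → sign −
step 2: row/col 2 already zero → sign 0
signature = (1, 1, 1)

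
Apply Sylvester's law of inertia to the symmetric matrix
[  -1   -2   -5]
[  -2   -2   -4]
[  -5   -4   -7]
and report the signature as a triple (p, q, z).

step 0: pivot -1 → sign −
step 1: pivot 2 → sign +
step 2: row/col 2 already zero → sign 0
signature = (1, 1, 1)

Answer: (1, 1, 1)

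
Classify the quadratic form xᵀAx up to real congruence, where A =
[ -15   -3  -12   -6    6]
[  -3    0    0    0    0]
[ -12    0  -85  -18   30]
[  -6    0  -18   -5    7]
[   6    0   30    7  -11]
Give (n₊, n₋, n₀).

step 0: pivot -15 → sign −
step 1: pivot 3/5 → sign +
step 2: pivot -85 → sign −
step 3: pivot -101/85 → sign −
step 4: pivot -6/101 → sign −
signature = (1, 4, 0)

Answer: (1, 4, 0)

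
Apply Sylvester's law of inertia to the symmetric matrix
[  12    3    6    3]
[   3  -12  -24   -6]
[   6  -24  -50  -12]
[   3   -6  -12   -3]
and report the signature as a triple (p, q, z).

Answer: (1, 3, 0)

Derivation:
step 0: pivot 12 → sign +
step 1: pivot -51/4 → sign −
step 2: pivot -2 → sign −
step 3: pivot -3/17 → sign −
signature = (1, 3, 0)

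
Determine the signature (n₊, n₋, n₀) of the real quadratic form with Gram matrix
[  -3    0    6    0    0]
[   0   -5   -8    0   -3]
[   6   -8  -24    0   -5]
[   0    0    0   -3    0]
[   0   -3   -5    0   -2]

Answer: (1, 4, 0)

Derivation:
step 0: pivot -3 → sign −
step 1: pivot -5 → sign −
step 2: pivot 4/5 → sign +
step 3: pivot -3 → sign −
step 4: pivot -1/4 → sign −
signature = (1, 4, 0)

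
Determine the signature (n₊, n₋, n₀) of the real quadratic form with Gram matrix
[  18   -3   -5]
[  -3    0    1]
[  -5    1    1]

Answer: (1, 2, 0)

Derivation:
step 0: pivot 18 → sign +
step 1: pivot -1/2 → sign −
step 2: pivot -1/3 → sign −
signature = (1, 2, 0)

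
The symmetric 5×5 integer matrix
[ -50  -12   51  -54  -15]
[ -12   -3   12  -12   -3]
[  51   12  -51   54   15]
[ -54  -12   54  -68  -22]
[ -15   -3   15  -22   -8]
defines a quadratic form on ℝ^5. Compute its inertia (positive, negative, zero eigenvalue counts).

Answer: (1, 3, 1)

Derivation:
step 0: pivot -50 → sign −
step 1: pivot -3/25 → sign −
step 2: pivot 3/2 → sign +
step 3: pivot -8 → sign −
step 4: row/col 4 already zero → sign 0
signature = (1, 3, 1)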